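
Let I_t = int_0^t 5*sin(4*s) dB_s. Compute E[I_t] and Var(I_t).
E[I_t] = 0; Var(I_t) = 25*t/2 - 25*sin(4*t)*cos(4*t)/8

The Itô integral of a deterministic integrand f(s) has mean 0 because each increment f(s) * (B_{s+ds} - B_s) has mean 0. By the Itô isometry:
  Var( int_0^t f(s) dB_s ) = E[ (int_0^t f(s) dB_s)^2 ] = int_0^t f(s)^2 ds.
Here f(s) = 5*sin(4*s), so f(s)^2 = 25*sin(4*s)^2. Integrate:
  int_0^t (25*sin(4*s)^2) ds = 25*t/2 - 25*sin(4*t)*cos(4*t)/8.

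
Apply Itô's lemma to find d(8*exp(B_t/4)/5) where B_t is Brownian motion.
d(8*exp(B_t/4)/5) = (exp(B_t/4)/20) dt + (2*exp(B_t/4)/5) dB_t

Itô's formula for f(B_t) gives d f(B_t) = f'(B_t) dB_t + (1/2) f''(B_t) dt. Compute derivatives of f(x) = 8*exp(x/4)/5:
  f'(x)  = 2*exp(x/4)/5
  f''(x) = exp(x/4)/10
Substitute x = B_t and multiply the f'' term by 1/2:
  drift     = (1/2) * (exp(x/4)/10) evaluated at B_t = exp(B_t/4)/20
  diffusion = (2*exp(x/4)/5) evaluated at B_t = 2*exp(B_t/4)/5
Therefore d(8*exp(B_t/4)/5) = (exp(B_t/4)/20) dt + (2*exp(B_t/4)/5) dB_t.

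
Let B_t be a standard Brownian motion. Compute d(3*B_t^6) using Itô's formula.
d(3*B_t^6) = (45*B_t^4) dt + (18*B_t^5) dB_t

Itô's formula for f(B_t) gives d f(B_t) = f'(B_t) dB_t + (1/2) f''(B_t) dt. Compute derivatives of f(x) = 3*x^6:
  f'(x)  = 18*x^5
  f''(x) = 90*x^4
Substitute x = B_t and multiply the f'' term by 1/2:
  drift     = (1/2) * (90*x^4) evaluated at B_t = 45*B_t^4
  diffusion = (18*x^5) evaluated at B_t = 18*B_t^5
Therefore d(3*B_t^6) = (45*B_t^4) dt + (18*B_t^5) dB_t.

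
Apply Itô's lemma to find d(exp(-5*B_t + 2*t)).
d(exp(-5*B_t + 2*t)) = (29*exp(-5*B_t + 2*t)/2) dt + (-5*exp(-5*B_t + 2*t)) dB_t

Itô's formula for f(t, x): d f(t, B_t) = (f_t + (1/2) f_xx) dt + f_x dB_t. Compute partials of f(t, x) = exp(2*t - 5*x):
  f_t(t,x)  = 2*exp(2*t - 5*x)
  f_x(t,x)  = -5*exp(2*t - 5*x)
  f_xx(t,x) = 25*exp(2*t - 5*x)
Assemble drift = f_t + (1/2) f_xx = 29*exp(2*t - 5*x)/2 and diffusion = f_x = -5*exp(2*t - 5*x). Substituting x = B_t:
  d(exp(-5*B_t + 2*t)) = (29*exp(-5*B_t + 2*t)/2) dt + (-5*exp(-5*B_t + 2*t)) dB_t.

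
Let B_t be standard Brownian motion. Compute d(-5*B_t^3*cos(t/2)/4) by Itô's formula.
d(-5*B_t^3*cos(t/2)/4) = (5*B_t*(B_t^2*sin(t/2) - 6*cos(t/2))/8) dt + (-15*B_t^2*cos(t/2)/4) dB_t

Itô's formula for f(t, x): d f(t, B_t) = (f_t + (1/2) f_xx) dt + f_x dB_t. Compute partials of f(t, x) = -5*x^3*cos(t/2)/4:
  f_t(t,x)  = 5*x^3*sin(t/2)/8
  f_x(t,x)  = -15*x^2*cos(t/2)/4
  f_xx(t,x) = -15*x*cos(t/2)/2
Assemble drift = f_t + (1/2) f_xx = 5*x*(x^2*sin(t/2) - 6*cos(t/2))/8 and diffusion = f_x = -15*x^2*cos(t/2)/4. Substituting x = B_t:
  d(-5*B_t^3*cos(t/2)/4) = (5*B_t*(B_t^2*sin(t/2) - 6*cos(t/2))/8) dt + (-15*B_t^2*cos(t/2)/4) dB_t.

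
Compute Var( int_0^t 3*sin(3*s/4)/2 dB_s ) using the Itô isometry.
Var = 9*t/8 - 3*sin(3*t/2)/4

The Itô integral of a deterministic integrand f(s) has mean 0 because each increment f(s) * (B_{s+ds} - B_s) has mean 0. By the Itô isometry:
  Var( int_0^t f(s) dB_s ) = E[ (int_0^t f(s) dB_s)^2 ] = int_0^t f(s)^2 ds.
Here f(s) = 3*sin(3*s/4)/2, so f(s)^2 = 9*sin(3*s/4)^2/4. Integrate:
  int_0^t (9*sin(3*s/4)^2/4) ds = 9*t/8 - 3*sin(3*t/2)/4.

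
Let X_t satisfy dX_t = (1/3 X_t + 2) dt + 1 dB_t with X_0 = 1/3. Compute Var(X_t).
Var(X_t) = 3*exp(2*t/3)/2 - 3/2

The variance V(t) = Var(X_t) satisfies V'(t) = 2 a V(t) + c^2 with V(0) = 0 (drift coefficient is linear in X, diffusion is constant). With a = 1/3, c = 1, the solution is
  V(t) = (c^2 / (2 a)) * (exp(2 a t) - 1)
       = (1^2 / (2*(1/3))) * (exp((2/3) t) - 1)
       = 3*exp(2*t/3)/2 - 3/2.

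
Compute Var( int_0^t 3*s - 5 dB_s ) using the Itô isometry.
Var = t*(3*t^2 - 15*t + 25)

The Itô integral of a deterministic integrand f(s) has mean 0 because each increment f(s) * (B_{s+ds} - B_s) has mean 0. By the Itô isometry:
  Var( int_0^t f(s) dB_s ) = E[ (int_0^t f(s) dB_s)^2 ] = int_0^t f(s)^2 ds.
Here f(s) = 3*s - 5, so f(s)^2 = (3*s - 5)^2. Integrate:
  int_0^t ((3*s - 5)^2) ds = t*(3*t^2 - 15*t + 25).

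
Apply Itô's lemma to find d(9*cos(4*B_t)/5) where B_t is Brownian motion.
d(9*cos(4*B_t)/5) = (-72*cos(4*B_t)/5) dt + (-36*sin(4*B_t)/5) dB_t

Itô's formula for f(B_t) gives d f(B_t) = f'(B_t) dB_t + (1/2) f''(B_t) dt. Compute derivatives of f(x) = 9*cos(4*x)/5:
  f'(x)  = -36*sin(4*x)/5
  f''(x) = -144*cos(4*x)/5
Substitute x = B_t and multiply the f'' term by 1/2:
  drift     = (1/2) * (-144*cos(4*x)/5) evaluated at B_t = -72*cos(4*B_t)/5
  diffusion = (-36*sin(4*x)/5) evaluated at B_t = -36*sin(4*B_t)/5
Therefore d(9*cos(4*B_t)/5) = (-72*cos(4*B_t)/5) dt + (-36*sin(4*B_t)/5) dB_t.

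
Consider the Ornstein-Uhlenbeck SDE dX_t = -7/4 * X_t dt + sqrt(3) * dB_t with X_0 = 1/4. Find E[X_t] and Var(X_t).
E[X_t] = exp(-7*t/4)/4; Var(X_t) = 6/7 - 6*exp(-7*t/2)/7

The OU SDE dX = -theta X dt + sigma dB admits the integrating factor exp(theta t): d(exp(theta t) X_t) = sigma exp(theta t) dB_t. Integrating from 0 to t:
  X_t = x_0 * exp(-theta t) + sigma * int_0^t exp(-theta (t-s)) dB_s.
The Itô integral has mean 0 and (by the Itô isometry) variance sigma^2 * int_0^t exp(-2 theta (t - s)) ds = sigma^2 * (1 - exp(-2 theta t)) / (2 theta).
With theta = 7/4, sigma = sqrt(3), x_0 = 1/4:
  E[X_t] = 1/4 * exp(-7/4 t) = exp(-7*t/4)/4
  Var(X_t) = (sqrt(3))^2 * (1 - exp(-2*7/4 t)) / (2 * 7/4) = 6/7 - 6*exp(-7*t/2)/7.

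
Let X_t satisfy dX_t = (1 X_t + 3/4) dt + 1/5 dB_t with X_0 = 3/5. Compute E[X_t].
E[X_t] = 27*exp(t)/20 - 3/4

Taking expectations and using E[dB_t] = 0, the mean m(t) = E[X_t] satisfies the ODE m'(t) = a m(t) + b with m(0) = x_0. With a = 1, b = 3/4, x_0 = 3/5, the solution is
  m(t) = x_0 * exp(a t) + (b/a) * (exp(a t) - 1)
       = (3/5) * exp(1 t) + ((3/4)/1) * (exp(1 t) - 1)
       = 27*exp(t)/20 - 3/4.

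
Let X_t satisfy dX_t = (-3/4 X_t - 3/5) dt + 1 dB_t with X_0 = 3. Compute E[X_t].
E[X_t] = -4/5 + 19*exp(-3*t/4)/5

Taking expectations and using E[dB_t] = 0, the mean m(t) = E[X_t] satisfies the ODE m'(t) = a m(t) + b with m(0) = x_0. With a = -3/4, b = -3/5, x_0 = 3, the solution is
  m(t) = x_0 * exp(a t) + (b/a) * (exp(a t) - 1)
       = 3 * exp((-3/4) t) + ((-3/5)/(-3/4)) * (exp((-3/4) t) - 1)
       = -4/5 + 19*exp(-3*t/4)/5.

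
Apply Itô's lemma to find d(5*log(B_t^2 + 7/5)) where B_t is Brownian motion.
d(5*log(B_t^2 + 7/5)) = (25*(7 - 5*B_t^2)/(5*B_t^2 + 7)^2) dt + (50*B_t/(5*B_t^2 + 7)) dB_t

Itô's formula for f(B_t) gives d f(B_t) = f'(B_t) dB_t + (1/2) f''(B_t) dt. Compute derivatives of f(x) = 5*log(x^2 + 7/5):
  f'(x)  = 50*x/(5*x^2 + 7)
  f''(x) = 50*(7 - 5*x^2)/(5*x^2 + 7)^2
Substitute x = B_t and multiply the f'' term by 1/2:
  drift     = (1/2) * (50*(7 - 5*x^2)/(5*x^2 + 7)^2) evaluated at B_t = 25*(7 - 5*B_t^2)/(5*B_t^2 + 7)^2
  diffusion = (50*x/(5*x^2 + 7)) evaluated at B_t = 50*B_t/(5*B_t^2 + 7)
Therefore d(5*log(B_t^2 + 7/5)) = (25*(7 - 5*B_t^2)/(5*B_t^2 + 7)^2) dt + (50*B_t/(5*B_t^2 + 7)) dB_t.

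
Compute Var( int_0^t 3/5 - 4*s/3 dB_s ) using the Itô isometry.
Var = t*(400*t^2 - 540*t + 243)/675

The Itô integral of a deterministic integrand f(s) has mean 0 because each increment f(s) * (B_{s+ds} - B_s) has mean 0. By the Itô isometry:
  Var( int_0^t f(s) dB_s ) = E[ (int_0^t f(s) dB_s)^2 ] = int_0^t f(s)^2 ds.
Here f(s) = 3/5 - 4*s/3, so f(s)^2 = (20*s - 9)^2/225. Integrate:
  int_0^t ((20*s - 9)^2/225) ds = t*(400*t^2 - 540*t + 243)/675.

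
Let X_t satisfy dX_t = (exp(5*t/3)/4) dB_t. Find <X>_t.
<X>_t = 3*exp(10*t/3)/160 - 3/160

For an Itô process dX_t = a(t) dt + b(t) dB_t, the quadratic variation is <X>_t = int_0^t b(s)^2 ds (the drift term does not contribute). Here b(s) = exp(5*s/3)/4, so
  b(s)^2 = exp(10*s/3)/16.
Integrating from 0 to t:
  <X>_t = int_0^t (exp(10*s/3)/16) ds = 3*exp(10*t/3)/160 - 3/160.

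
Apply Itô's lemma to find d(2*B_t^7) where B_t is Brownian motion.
d(2*B_t^7) = (42*B_t^5) dt + (14*B_t^6) dB_t

Itô's formula for f(B_t) gives d f(B_t) = f'(B_t) dB_t + (1/2) f''(B_t) dt. Compute derivatives of f(x) = 2*x^7:
  f'(x)  = 14*x^6
  f''(x) = 84*x^5
Substitute x = B_t and multiply the f'' term by 1/2:
  drift     = (1/2) * (84*x^5) evaluated at B_t = 42*B_t^5
  diffusion = (14*x^6) evaluated at B_t = 14*B_t^6
Therefore d(2*B_t^7) = (42*B_t^5) dt + (14*B_t^6) dB_t.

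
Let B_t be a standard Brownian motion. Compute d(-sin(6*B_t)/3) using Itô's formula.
d(-sin(6*B_t)/3) = (6*sin(6*B_t)) dt + (-2*cos(6*B_t)) dB_t

Itô's formula for f(B_t) gives d f(B_t) = f'(B_t) dB_t + (1/2) f''(B_t) dt. Compute derivatives of f(x) = -sin(6*x)/3:
  f'(x)  = -2*cos(6*x)
  f''(x) = 12*sin(6*x)
Substitute x = B_t and multiply the f'' term by 1/2:
  drift     = (1/2) * (12*sin(6*x)) evaluated at B_t = 6*sin(6*B_t)
  diffusion = (-2*cos(6*x)) evaluated at B_t = -2*cos(6*B_t)
Therefore d(-sin(6*B_t)/3) = (6*sin(6*B_t)) dt + (-2*cos(6*B_t)) dB_t.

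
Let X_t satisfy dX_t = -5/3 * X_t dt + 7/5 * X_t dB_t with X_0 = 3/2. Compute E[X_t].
E[X_t] = 3*exp(-5*t/3)/2

For GBM dX = mu X dt + sigma X dB with X_0 = x_0, apply Itô to Y = log X: dY = (mu - sigma^2/2) dt + sigma dB, so Y_t = log(x_0) + (mu - sigma^2/2) t + sigma B_t and hence X_t = x_0 * exp((mu - sigma^2/2) t + sigma B_t).
With mu = -5/3, sigma = 7/5, x_0 = 3/2, this gives:
  X_t = 3/2 * exp((-397/150) * t + (7/5) * B_t).
Since sigma*B_t ~ Normal(0, sigma^2 t), E[exp(sigma*B_t)] = exp(sigma^2 t / 2); so E[X_t] = x_0 * exp((mu - sigma^2/2) t) * exp(sigma^2 t / 2) = x_0 * exp(mu t) = 3*exp(-5*t/3)/2.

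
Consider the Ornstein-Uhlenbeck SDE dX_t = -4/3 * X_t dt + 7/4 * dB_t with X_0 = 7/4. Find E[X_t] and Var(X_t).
E[X_t] = 7*exp(-4*t/3)/4; Var(X_t) = 147/128 - 147*exp(-8*t/3)/128

The OU SDE dX = -theta X dt + sigma dB admits the integrating factor exp(theta t): d(exp(theta t) X_t) = sigma exp(theta t) dB_t. Integrating from 0 to t:
  X_t = x_0 * exp(-theta t) + sigma * int_0^t exp(-theta (t-s)) dB_s.
The Itô integral has mean 0 and (by the Itô isometry) variance sigma^2 * int_0^t exp(-2 theta (t - s)) ds = sigma^2 * (1 - exp(-2 theta t)) / (2 theta).
With theta = 4/3, sigma = 7/4, x_0 = 7/4:
  E[X_t] = 7/4 * exp(-4/3 t) = 7*exp(-4*t/3)/4
  Var(X_t) = (7/4)^2 * (1 - exp(-2*4/3 t)) / (2 * 4/3) = 147/128 - 147*exp(-8*t/3)/128.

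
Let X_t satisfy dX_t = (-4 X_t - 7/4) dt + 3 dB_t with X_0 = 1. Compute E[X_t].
E[X_t] = -7/16 + 23*exp(-4*t)/16

Taking expectations and using E[dB_t] = 0, the mean m(t) = E[X_t] satisfies the ODE m'(t) = a m(t) + b with m(0) = x_0. With a = -4, b = -7/4, x_0 = 1, the solution is
  m(t) = x_0 * exp(a t) + (b/a) * (exp(a t) - 1)
       = 1 * exp((-4) t) + ((-7/4)/(-4)) * (exp((-4) t) - 1)
       = -7/16 + 23*exp(-4*t)/16.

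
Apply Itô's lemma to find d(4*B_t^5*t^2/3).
d(4*B_t^5*t^2/3) = (8*B_t^3*t*(B_t^2 + 5*t)/3) dt + (20*B_t^4*t^2/3) dB_t

Itô's formula for f(t, x): d f(t, B_t) = (f_t + (1/2) f_xx) dt + f_x dB_t. Compute partials of f(t, x) = 4*t^2*x^5/3:
  f_t(t,x)  = 8*t*x^5/3
  f_x(t,x)  = 20*t^2*x^4/3
  f_xx(t,x) = 80*t^2*x^3/3
Assemble drift = f_t + (1/2) f_xx = 8*t*x^3*(5*t + x^2)/3 and diffusion = f_x = 20*t^2*x^4/3. Substituting x = B_t:
  d(4*B_t^5*t^2/3) = (8*B_t^3*t*(B_t^2 + 5*t)/3) dt + (20*B_t^4*t^2/3) dB_t.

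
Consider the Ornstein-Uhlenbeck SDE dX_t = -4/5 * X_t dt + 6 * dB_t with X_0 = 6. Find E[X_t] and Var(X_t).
E[X_t] = 6*exp(-4*t/5); Var(X_t) = 45/2 - 45*exp(-8*t/5)/2

The OU SDE dX = -theta X dt + sigma dB admits the integrating factor exp(theta t): d(exp(theta t) X_t) = sigma exp(theta t) dB_t. Integrating from 0 to t:
  X_t = x_0 * exp(-theta t) + sigma * int_0^t exp(-theta (t-s)) dB_s.
The Itô integral has mean 0 and (by the Itô isometry) variance sigma^2 * int_0^t exp(-2 theta (t - s)) ds = sigma^2 * (1 - exp(-2 theta t)) / (2 theta).
With theta = 4/5, sigma = 6, x_0 = 6:
  E[X_t] = 6 * exp(-4/5 t) = 6*exp(-4*t/5)
  Var(X_t) = (6)^2 * (1 - exp(-2*4/5 t)) / (2 * 4/5) = 45/2 - 45*exp(-8*t/5)/2.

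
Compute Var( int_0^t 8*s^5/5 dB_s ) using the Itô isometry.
Var = 64*t^11/275

The Itô integral of a deterministic integrand f(s) has mean 0 because each increment f(s) * (B_{s+ds} - B_s) has mean 0. By the Itô isometry:
  Var( int_0^t f(s) dB_s ) = E[ (int_0^t f(s) dB_s)^2 ] = int_0^t f(s)^2 ds.
Here f(s) = 8*s^5/5, so f(s)^2 = 64*s^10/25. Integrate:
  int_0^t (64*s^10/25) ds = 64*t^11/275.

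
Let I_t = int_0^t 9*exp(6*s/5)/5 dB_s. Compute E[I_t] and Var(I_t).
E[I_t] = 0; Var(I_t) = 27*exp(12*t/5)/20 - 27/20

The Itô integral of a deterministic integrand f(s) has mean 0 because each increment f(s) * (B_{s+ds} - B_s) has mean 0. By the Itô isometry:
  Var( int_0^t f(s) dB_s ) = E[ (int_0^t f(s) dB_s)^2 ] = int_0^t f(s)^2 ds.
Here f(s) = 9*exp(6*s/5)/5, so f(s)^2 = 81*exp(12*s/5)/25. Integrate:
  int_0^t (81*exp(12*s/5)/25) ds = 27*exp(12*t/5)/20 - 27/20.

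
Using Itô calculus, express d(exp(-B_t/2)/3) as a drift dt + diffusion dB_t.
d(exp(-B_t/2)/3) = (exp(-B_t/2)/24) dt + (-exp(-B_t/2)/6) dB_t

Itô's formula for f(B_t) gives d f(B_t) = f'(B_t) dB_t + (1/2) f''(B_t) dt. Compute derivatives of f(x) = exp(-x/2)/3:
  f'(x)  = -exp(-x/2)/6
  f''(x) = exp(-x/2)/12
Substitute x = B_t and multiply the f'' term by 1/2:
  drift     = (1/2) * (exp(-x/2)/12) evaluated at B_t = exp(-B_t/2)/24
  diffusion = (-exp(-x/2)/6) evaluated at B_t = -exp(-B_t/2)/6
Therefore d(exp(-B_t/2)/3) = (exp(-B_t/2)/24) dt + (-exp(-B_t/2)/6) dB_t.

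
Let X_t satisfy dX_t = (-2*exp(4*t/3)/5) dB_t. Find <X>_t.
<X>_t = 3*exp(8*t/3)/50 - 3/50

For an Itô process dX_t = a(t) dt + b(t) dB_t, the quadratic variation is <X>_t = int_0^t b(s)^2 ds (the drift term does not contribute). Here b(s) = -2*exp(4*s/3)/5, so
  b(s)^2 = 4*exp(8*s/3)/25.
Integrating from 0 to t:
  <X>_t = int_0^t (4*exp(8*s/3)/25) ds = 3*exp(8*t/3)/50 - 3/50.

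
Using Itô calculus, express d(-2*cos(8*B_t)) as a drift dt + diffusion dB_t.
d(-2*cos(8*B_t)) = (64*cos(8*B_t)) dt + (16*sin(8*B_t)) dB_t

Itô's formula for f(B_t) gives d f(B_t) = f'(B_t) dB_t + (1/2) f''(B_t) dt. Compute derivatives of f(x) = -2*cos(8*x):
  f'(x)  = 16*sin(8*x)
  f''(x) = 128*cos(8*x)
Substitute x = B_t and multiply the f'' term by 1/2:
  drift     = (1/2) * (128*cos(8*x)) evaluated at B_t = 64*cos(8*B_t)
  diffusion = (16*sin(8*x)) evaluated at B_t = 16*sin(8*B_t)
Therefore d(-2*cos(8*B_t)) = (64*cos(8*B_t)) dt + (16*sin(8*B_t)) dB_t.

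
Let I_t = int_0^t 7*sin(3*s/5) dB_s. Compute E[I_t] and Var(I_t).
E[I_t] = 0; Var(I_t) = 49*t/2 - 245*sin(6*t/5)/12

The Itô integral of a deterministic integrand f(s) has mean 0 because each increment f(s) * (B_{s+ds} - B_s) has mean 0. By the Itô isometry:
  Var( int_0^t f(s) dB_s ) = E[ (int_0^t f(s) dB_s)^2 ] = int_0^t f(s)^2 ds.
Here f(s) = 7*sin(3*s/5), so f(s)^2 = 49*sin(3*s/5)^2. Integrate:
  int_0^t (49*sin(3*s/5)^2) ds = 49*t/2 - 245*sin(6*t/5)/12.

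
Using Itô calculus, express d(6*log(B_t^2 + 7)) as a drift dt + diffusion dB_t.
d(6*log(B_t^2 + 7)) = (6*(7 - B_t^2)/(B_t^2 + 7)^2) dt + (12*B_t/(B_t^2 + 7)) dB_t

Itô's formula for f(B_t) gives d f(B_t) = f'(B_t) dB_t + (1/2) f''(B_t) dt. Compute derivatives of f(x) = 6*log(x^2 + 7):
  f'(x)  = 12*x/(x^2 + 7)
  f''(x) = 12*(7 - x^2)/(x^2 + 7)^2
Substitute x = B_t and multiply the f'' term by 1/2:
  drift     = (1/2) * (12*(7 - x^2)/(x^2 + 7)^2) evaluated at B_t = 6*(7 - B_t^2)/(B_t^2 + 7)^2
  diffusion = (12*x/(x^2 + 7)) evaluated at B_t = 12*B_t/(B_t^2 + 7)
Therefore d(6*log(B_t^2 + 7)) = (6*(7 - B_t^2)/(B_t^2 + 7)^2) dt + (12*B_t/(B_t^2 + 7)) dB_t.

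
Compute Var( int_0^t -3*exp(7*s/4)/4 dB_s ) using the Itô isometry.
Var = 9*exp(7*t/2)/56 - 9/56

The Itô integral of a deterministic integrand f(s) has mean 0 because each increment f(s) * (B_{s+ds} - B_s) has mean 0. By the Itô isometry:
  Var( int_0^t f(s) dB_s ) = E[ (int_0^t f(s) dB_s)^2 ] = int_0^t f(s)^2 ds.
Here f(s) = -3*exp(7*s/4)/4, so f(s)^2 = 9*exp(7*s/2)/16. Integrate:
  int_0^t (9*exp(7*s/2)/16) ds = 9*exp(7*t/2)/56 - 9/56.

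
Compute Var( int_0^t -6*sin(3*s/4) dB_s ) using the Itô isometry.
Var = 18*t - 12*sin(3*t/2)

The Itô integral of a deterministic integrand f(s) has mean 0 because each increment f(s) * (B_{s+ds} - B_s) has mean 0. By the Itô isometry:
  Var( int_0^t f(s) dB_s ) = E[ (int_0^t f(s) dB_s)^2 ] = int_0^t f(s)^2 ds.
Here f(s) = -6*sin(3*s/4), so f(s)^2 = 36*sin(3*s/4)^2. Integrate:
  int_0^t (36*sin(3*s/4)^2) ds = 18*t - 12*sin(3*t/2).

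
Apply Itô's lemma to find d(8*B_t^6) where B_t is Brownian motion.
d(8*B_t^6) = (120*B_t^4) dt + (48*B_t^5) dB_t

Itô's formula for f(B_t) gives d f(B_t) = f'(B_t) dB_t + (1/2) f''(B_t) dt. Compute derivatives of f(x) = 8*x^6:
  f'(x)  = 48*x^5
  f''(x) = 240*x^4
Substitute x = B_t and multiply the f'' term by 1/2:
  drift     = (1/2) * (240*x^4) evaluated at B_t = 120*B_t^4
  diffusion = (48*x^5) evaluated at B_t = 48*B_t^5
Therefore d(8*B_t^6) = (120*B_t^4) dt + (48*B_t^5) dB_t.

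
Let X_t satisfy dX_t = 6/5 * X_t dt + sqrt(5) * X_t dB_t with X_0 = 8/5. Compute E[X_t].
E[X_t] = 8*exp(6*t/5)/5

For GBM dX = mu X dt + sigma X dB with X_0 = x_0, apply Itô to Y = log X: dY = (mu - sigma^2/2) dt + sigma dB, so Y_t = log(x_0) + (mu - sigma^2/2) t + sigma B_t and hence X_t = x_0 * exp((mu - sigma^2/2) t + sigma B_t).
With mu = 6/5, sigma = sqrt(5), x_0 = 8/5, this gives:
  X_t = 8/5 * exp((-13/10) * t + (sqrt(5)) * B_t).
Since sigma*B_t ~ Normal(0, sigma^2 t), E[exp(sigma*B_t)] = exp(sigma^2 t / 2); so E[X_t] = x_0 * exp((mu - sigma^2/2) t) * exp(sigma^2 t / 2) = x_0 * exp(mu t) = 8*exp(6*t/5)/5.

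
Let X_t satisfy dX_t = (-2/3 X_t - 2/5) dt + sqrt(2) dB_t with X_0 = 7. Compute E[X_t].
E[X_t] = -3/5 + 38*exp(-2*t/3)/5

Taking expectations and using E[dB_t] = 0, the mean m(t) = E[X_t] satisfies the ODE m'(t) = a m(t) + b with m(0) = x_0. With a = -2/3, b = -2/5, x_0 = 7, the solution is
  m(t) = x_0 * exp(a t) + (b/a) * (exp(a t) - 1)
       = 7 * exp((-2/3) t) + ((-2/5)/(-2/3)) * (exp((-2/3) t) - 1)
       = -3/5 + 38*exp(-2*t/3)/5.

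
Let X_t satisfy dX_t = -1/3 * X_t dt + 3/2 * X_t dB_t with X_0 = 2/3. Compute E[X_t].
E[X_t] = 2*exp(-t/3)/3

For GBM dX = mu X dt + sigma X dB with X_0 = x_0, apply Itô to Y = log X: dY = (mu - sigma^2/2) dt + sigma dB, so Y_t = log(x_0) + (mu - sigma^2/2) t + sigma B_t and hence X_t = x_0 * exp((mu - sigma^2/2) t + sigma B_t).
With mu = -1/3, sigma = 3/2, x_0 = 2/3, this gives:
  X_t = 2/3 * exp((-35/24) * t + (3/2) * B_t).
Since sigma*B_t ~ Normal(0, sigma^2 t), E[exp(sigma*B_t)] = exp(sigma^2 t / 2); so E[X_t] = x_0 * exp((mu - sigma^2/2) t) * exp(sigma^2 t / 2) = x_0 * exp(mu t) = 2*exp(-t/3)/3.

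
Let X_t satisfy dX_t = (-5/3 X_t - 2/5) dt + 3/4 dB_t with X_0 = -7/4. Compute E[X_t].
E[X_t] = -6/25 - 151*exp(-5*t/3)/100

Taking expectations and using E[dB_t] = 0, the mean m(t) = E[X_t] satisfies the ODE m'(t) = a m(t) + b with m(0) = x_0. With a = -5/3, b = -2/5, x_0 = -7/4, the solution is
  m(t) = x_0 * exp(a t) + (b/a) * (exp(a t) - 1)
       = (-7/4) * exp((-5/3) t) + ((-2/5)/(-5/3)) * (exp((-5/3) t) - 1)
       = -6/25 - 151*exp(-5*t/3)/100.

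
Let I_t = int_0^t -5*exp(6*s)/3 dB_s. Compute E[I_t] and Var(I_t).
E[I_t] = 0; Var(I_t) = 25*exp(12*t)/108 - 25/108

The Itô integral of a deterministic integrand f(s) has mean 0 because each increment f(s) * (B_{s+ds} - B_s) has mean 0. By the Itô isometry:
  Var( int_0^t f(s) dB_s ) = E[ (int_0^t f(s) dB_s)^2 ] = int_0^t f(s)^2 ds.
Here f(s) = -5*exp(6*s)/3, so f(s)^2 = 25*exp(12*s)/9. Integrate:
  int_0^t (25*exp(12*s)/9) ds = 25*exp(12*t)/108 - 25/108.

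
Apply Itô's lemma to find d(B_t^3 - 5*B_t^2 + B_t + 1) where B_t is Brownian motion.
d(B_t^3 - 5*B_t^2 + B_t + 1) = (3*B_t - 5) dt + (3*B_t^2 - 10*B_t + 1) dB_t

Itô's formula for f(B_t) gives d f(B_t) = f'(B_t) dB_t + (1/2) f''(B_t) dt. Compute derivatives of f(x) = x^3 - 5*x^2 + x + 1:
  f'(x)  = 3*x^2 - 10*x + 1
  f''(x) = 6*x - 10
Substitute x = B_t and multiply the f'' term by 1/2:
  drift     = (1/2) * (6*x - 10) evaluated at B_t = 3*B_t - 5
  diffusion = (3*x^2 - 10*x + 1) evaluated at B_t = 3*B_t^2 - 10*B_t + 1
Therefore d(B_t^3 - 5*B_t^2 + B_t + 1) = (3*B_t - 5) dt + (3*B_t^2 - 10*B_t + 1) dB_t.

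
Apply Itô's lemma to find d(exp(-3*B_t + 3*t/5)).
d(exp(-3*B_t + 3*t/5)) = (51*exp(-3*B_t + 3*t/5)/10) dt + (-3*exp(-3*B_t + 3*t/5)) dB_t

Itô's formula for f(t, x): d f(t, B_t) = (f_t + (1/2) f_xx) dt + f_x dB_t. Compute partials of f(t, x) = exp(3*t/5 - 3*x):
  f_t(t,x)  = 3*exp(3*t/5 - 3*x)/5
  f_x(t,x)  = -3*exp(3*t/5 - 3*x)
  f_xx(t,x) = 9*exp(3*t/5 - 3*x)
Assemble drift = f_t + (1/2) f_xx = 51*exp(3*t/5 - 3*x)/10 and diffusion = f_x = -3*exp(3*t/5 - 3*x). Substituting x = B_t:
  d(exp(-3*B_t + 3*t/5)) = (51*exp(-3*B_t + 3*t/5)/10) dt + (-3*exp(-3*B_t + 3*t/5)) dB_t.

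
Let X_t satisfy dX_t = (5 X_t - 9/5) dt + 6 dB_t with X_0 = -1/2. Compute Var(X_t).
Var(X_t) = 18*exp(10*t)/5 - 18/5

The variance V(t) = Var(X_t) satisfies V'(t) = 2 a V(t) + c^2 with V(0) = 0 (drift coefficient is linear in X, diffusion is constant). With a = 5, c = 6, the solution is
  V(t) = (c^2 / (2 a)) * (exp(2 a t) - 1)
       = (6^2 / (2*5)) * (exp(10 t) - 1)
       = 18*exp(10*t)/5 - 18/5.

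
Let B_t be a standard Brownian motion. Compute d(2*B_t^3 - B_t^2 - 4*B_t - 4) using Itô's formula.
d(2*B_t^3 - B_t^2 - 4*B_t - 4) = (6*B_t - 1) dt + (6*B_t^2 - 2*B_t - 4) dB_t

Itô's formula for f(B_t) gives d f(B_t) = f'(B_t) dB_t + (1/2) f''(B_t) dt. Compute derivatives of f(x) = 2*x^3 - x^2 - 4*x - 4:
  f'(x)  = 6*x^2 - 2*x - 4
  f''(x) = 12*x - 2
Substitute x = B_t and multiply the f'' term by 1/2:
  drift     = (1/2) * (12*x - 2) evaluated at B_t = 6*B_t - 1
  diffusion = (6*x^2 - 2*x - 4) evaluated at B_t = 6*B_t^2 - 2*B_t - 4
Therefore d(2*B_t^3 - B_t^2 - 4*B_t - 4) = (6*B_t - 1) dt + (6*B_t^2 - 2*B_t - 4) dB_t.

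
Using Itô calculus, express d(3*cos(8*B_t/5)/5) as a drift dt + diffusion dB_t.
d(3*cos(8*B_t/5)/5) = (-96*cos(8*B_t/5)/125) dt + (-24*sin(8*B_t/5)/25) dB_t

Itô's formula for f(B_t) gives d f(B_t) = f'(B_t) dB_t + (1/2) f''(B_t) dt. Compute derivatives of f(x) = 3*cos(8*x/5)/5:
  f'(x)  = -24*sin(8*x/5)/25
  f''(x) = -192*cos(8*x/5)/125
Substitute x = B_t and multiply the f'' term by 1/2:
  drift     = (1/2) * (-192*cos(8*x/5)/125) evaluated at B_t = -96*cos(8*B_t/5)/125
  diffusion = (-24*sin(8*x/5)/25) evaluated at B_t = -24*sin(8*B_t/5)/25
Therefore d(3*cos(8*B_t/5)/5) = (-96*cos(8*B_t/5)/125) dt + (-24*sin(8*B_t/5)/25) dB_t.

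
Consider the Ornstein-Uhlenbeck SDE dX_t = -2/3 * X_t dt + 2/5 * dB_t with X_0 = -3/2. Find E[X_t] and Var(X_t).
E[X_t] = -3*exp(-2*t/3)/2; Var(X_t) = 3/25 - 3*exp(-4*t/3)/25

The OU SDE dX = -theta X dt + sigma dB admits the integrating factor exp(theta t): d(exp(theta t) X_t) = sigma exp(theta t) dB_t. Integrating from 0 to t:
  X_t = x_0 * exp(-theta t) + sigma * int_0^t exp(-theta (t-s)) dB_s.
The Itô integral has mean 0 and (by the Itô isometry) variance sigma^2 * int_0^t exp(-2 theta (t - s)) ds = sigma^2 * (1 - exp(-2 theta t)) / (2 theta).
With theta = 2/3, sigma = 2/5, x_0 = -3/2:
  E[X_t] = -3/2 * exp(-2/3 t) = -3*exp(-2*t/3)/2
  Var(X_t) = (2/5)^2 * (1 - exp(-2*2/3 t)) / (2 * 2/3) = 3/25 - 3*exp(-4*t/3)/25.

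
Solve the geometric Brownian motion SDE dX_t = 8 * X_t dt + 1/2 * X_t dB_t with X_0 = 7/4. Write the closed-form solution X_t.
X_t = 7/4 * exp((63/8) * t + (1/2) * B_t)

For GBM dX = mu X dt + sigma X dB with X_0 = x_0, apply Itô to Y = log X: dY = (mu - sigma^2/2) dt + sigma dB, so Y_t = log(x_0) + (mu - sigma^2/2) t + sigma B_t and hence X_t = x_0 * exp((mu - sigma^2/2) t + sigma B_t).
With mu = 8, sigma = 1/2, x_0 = 7/4, this gives:
  X_t = 7/4 * exp((63/8) * t + (1/2) * B_t).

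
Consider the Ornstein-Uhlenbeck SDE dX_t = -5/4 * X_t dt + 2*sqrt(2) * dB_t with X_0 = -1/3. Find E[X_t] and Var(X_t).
E[X_t] = -exp(-5*t/4)/3; Var(X_t) = 16/5 - 16*exp(-5*t/2)/5

The OU SDE dX = -theta X dt + sigma dB admits the integrating factor exp(theta t): d(exp(theta t) X_t) = sigma exp(theta t) dB_t. Integrating from 0 to t:
  X_t = x_0 * exp(-theta t) + sigma * int_0^t exp(-theta (t-s)) dB_s.
The Itô integral has mean 0 and (by the Itô isometry) variance sigma^2 * int_0^t exp(-2 theta (t - s)) ds = sigma^2 * (1 - exp(-2 theta t)) / (2 theta).
With theta = 5/4, sigma = 2*sqrt(2), x_0 = -1/3:
  E[X_t] = -1/3 * exp(-5/4 t) = -exp(-5*t/4)/3
  Var(X_t) = (2*sqrt(2))^2 * (1 - exp(-2*5/4 t)) / (2 * 5/4) = 16/5 - 16*exp(-5*t/2)/5.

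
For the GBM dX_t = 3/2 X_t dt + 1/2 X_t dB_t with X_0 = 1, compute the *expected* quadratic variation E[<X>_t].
E[<X>_t] = exp(13*t/4)/13 - 1/13

<X>_t = int_0^t ((1/2) * X_s)^2 ds. Taking expectation inside the integral: E[<X>_t] = (1/2)^2 * int_0^t E[X_s^2] ds. For GBM, E[X_s^2] = x_0^2 * exp((2 mu + sigma^2) s). Integrating:
  E[<X>_t] = (1/2)^2 * 1^2 * (exp((2*(3/2) + (1/2)^2) t) - 1) / (2*(3/2) + (1/2)^2)
           = (1/2)^2 * 1^2 * (exp((13/4) t) - 1) / (13/4) = exp(13*t/4)/13 - 1/13.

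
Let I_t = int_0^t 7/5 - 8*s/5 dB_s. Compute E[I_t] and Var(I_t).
E[I_t] = 0; Var(I_t) = t*(64*t^2 - 168*t + 147)/75

The Itô integral of a deterministic integrand f(s) has mean 0 because each increment f(s) * (B_{s+ds} - B_s) has mean 0. By the Itô isometry:
  Var( int_0^t f(s) dB_s ) = E[ (int_0^t f(s) dB_s)^2 ] = int_0^t f(s)^2 ds.
Here f(s) = 7/5 - 8*s/5, so f(s)^2 = (8*s - 7)^2/25. Integrate:
  int_0^t ((8*s - 7)^2/25) ds = t*(64*t^2 - 168*t + 147)/75.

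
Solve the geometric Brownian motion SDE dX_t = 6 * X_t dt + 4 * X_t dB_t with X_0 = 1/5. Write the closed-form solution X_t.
X_t = 1/5 * exp((-2) * t + (4) * B_t)

For GBM dX = mu X dt + sigma X dB with X_0 = x_0, apply Itô to Y = log X: dY = (mu - sigma^2/2) dt + sigma dB, so Y_t = log(x_0) + (mu - sigma^2/2) t + sigma B_t and hence X_t = x_0 * exp((mu - sigma^2/2) t + sigma B_t).
With mu = 6, sigma = 4, x_0 = 1/5, this gives:
  X_t = 1/5 * exp((-2) * t + (4) * B_t).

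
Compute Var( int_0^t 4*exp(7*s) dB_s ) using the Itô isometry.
Var = 8*exp(14*t)/7 - 8/7

The Itô integral of a deterministic integrand f(s) has mean 0 because each increment f(s) * (B_{s+ds} - B_s) has mean 0. By the Itô isometry:
  Var( int_0^t f(s) dB_s ) = E[ (int_0^t f(s) dB_s)^2 ] = int_0^t f(s)^2 ds.
Here f(s) = 4*exp(7*s), so f(s)^2 = 16*exp(14*s). Integrate:
  int_0^t (16*exp(14*s)) ds = 8*exp(14*t)/7 - 8/7.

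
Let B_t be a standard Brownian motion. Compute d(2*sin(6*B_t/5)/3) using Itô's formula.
d(2*sin(6*B_t/5)/3) = (-12*sin(6*B_t/5)/25) dt + (4*cos(6*B_t/5)/5) dB_t

Itô's formula for f(B_t) gives d f(B_t) = f'(B_t) dB_t + (1/2) f''(B_t) dt. Compute derivatives of f(x) = 2*sin(6*x/5)/3:
  f'(x)  = 4*cos(6*x/5)/5
  f''(x) = -24*sin(6*x/5)/25
Substitute x = B_t and multiply the f'' term by 1/2:
  drift     = (1/2) * (-24*sin(6*x/5)/25) evaluated at B_t = -12*sin(6*B_t/5)/25
  diffusion = (4*cos(6*x/5)/5) evaluated at B_t = 4*cos(6*B_t/5)/5
Therefore d(2*sin(6*B_t/5)/3) = (-12*sin(6*B_t/5)/25) dt + (4*cos(6*B_t/5)/5) dB_t.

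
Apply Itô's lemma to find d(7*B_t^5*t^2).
d(7*B_t^5*t^2) = (14*B_t^3*t*(B_t^2 + 5*t)) dt + (35*B_t^4*t^2) dB_t

Itô's formula for f(t, x): d f(t, B_t) = (f_t + (1/2) f_xx) dt + f_x dB_t. Compute partials of f(t, x) = 7*t^2*x^5:
  f_t(t,x)  = 14*t*x^5
  f_x(t,x)  = 35*t^2*x^4
  f_xx(t,x) = 140*t^2*x^3
Assemble drift = f_t + (1/2) f_xx = 14*t*x^3*(5*t + x^2) and diffusion = f_x = 35*t^2*x^4. Substituting x = B_t:
  d(7*B_t^5*t^2) = (14*B_t^3*t*(B_t^2 + 5*t)) dt + (35*B_t^4*t^2) dB_t.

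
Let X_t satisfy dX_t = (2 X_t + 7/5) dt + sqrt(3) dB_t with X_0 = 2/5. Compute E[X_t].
E[X_t] = 11*exp(2*t)/10 - 7/10

Taking expectations and using E[dB_t] = 0, the mean m(t) = E[X_t] satisfies the ODE m'(t) = a m(t) + b with m(0) = x_0. With a = 2, b = 7/5, x_0 = 2/5, the solution is
  m(t) = x_0 * exp(a t) + (b/a) * (exp(a t) - 1)
       = (2/5) * exp(2 t) + ((7/5)/2) * (exp(2 t) - 1)
       = 11*exp(2*t)/10 - 7/10.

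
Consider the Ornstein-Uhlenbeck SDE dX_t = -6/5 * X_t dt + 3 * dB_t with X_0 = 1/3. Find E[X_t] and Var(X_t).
E[X_t] = exp(-6*t/5)/3; Var(X_t) = 15/4 - 15*exp(-12*t/5)/4

The OU SDE dX = -theta X dt + sigma dB admits the integrating factor exp(theta t): d(exp(theta t) X_t) = sigma exp(theta t) dB_t. Integrating from 0 to t:
  X_t = x_0 * exp(-theta t) + sigma * int_0^t exp(-theta (t-s)) dB_s.
The Itô integral has mean 0 and (by the Itô isometry) variance sigma^2 * int_0^t exp(-2 theta (t - s)) ds = sigma^2 * (1 - exp(-2 theta t)) / (2 theta).
With theta = 6/5, sigma = 3, x_0 = 1/3:
  E[X_t] = 1/3 * exp(-6/5 t) = exp(-6*t/5)/3
  Var(X_t) = (3)^2 * (1 - exp(-2*6/5 t)) / (2 * 6/5) = 15/4 - 15*exp(-12*t/5)/4.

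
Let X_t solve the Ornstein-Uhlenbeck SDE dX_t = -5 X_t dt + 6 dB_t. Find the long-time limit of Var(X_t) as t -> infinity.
lim Var(X_t) = 18/5

The OU SDE dX = -theta X dt + sigma dB admits the integrating factor exp(theta t): d(exp(theta t) X_t) = sigma exp(theta t) dB_t. Integrating from 0 to t gives X_t = x_0 * exp(-theta t) + sigma * int_0^t exp(-theta (t-s)) dB_s for any initial x_0. The Itô integral has variance (by the Itô isometry) sigma^2 * int_0^t exp(-2 theta (t - s)) ds = sigma^2 * (1 - exp(-2 theta t)) / (2 theta), independent of x_0.
With theta = 5, sigma = 6:
  Var(X_t) = (6)^2 * (1 - exp(-2*5 t)) / (2 * 5) = 18/5 - 18*exp(-10*t)/5.
As t -> infinity, exp(-2*5 t) -> 0, so the stationary variance is sigma^2 / (2 theta) = 18/5.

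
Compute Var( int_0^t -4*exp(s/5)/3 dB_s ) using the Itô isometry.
Var = 40*exp(2*t/5)/9 - 40/9

The Itô integral of a deterministic integrand f(s) has mean 0 because each increment f(s) * (B_{s+ds} - B_s) has mean 0. By the Itô isometry:
  Var( int_0^t f(s) dB_s ) = E[ (int_0^t f(s) dB_s)^2 ] = int_0^t f(s)^2 ds.
Here f(s) = -4*exp(s/5)/3, so f(s)^2 = 16*exp(2*s/5)/9. Integrate:
  int_0^t (16*exp(2*s/5)/9) ds = 40*exp(2*t/5)/9 - 40/9.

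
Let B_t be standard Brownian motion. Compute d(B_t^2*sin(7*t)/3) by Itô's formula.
d(B_t^2*sin(7*t)/3) = (7*B_t^2*cos(7*t)/3 + sin(7*t)/3) dt + (2*B_t*sin(7*t)/3) dB_t

Itô's formula for f(t, x): d f(t, B_t) = (f_t + (1/2) f_xx) dt + f_x dB_t. Compute partials of f(t, x) = x^2*sin(7*t)/3:
  f_t(t,x)  = 7*x^2*cos(7*t)/3
  f_x(t,x)  = 2*x*sin(7*t)/3
  f_xx(t,x) = 2*sin(7*t)/3
Assemble drift = f_t + (1/2) f_xx = 7*x^2*cos(7*t)/3 + sin(7*t)/3 and diffusion = f_x = 2*x*sin(7*t)/3. Substituting x = B_t:
  d(B_t^2*sin(7*t)/3) = (7*B_t^2*cos(7*t)/3 + sin(7*t)/3) dt + (2*B_t*sin(7*t)/3) dB_t.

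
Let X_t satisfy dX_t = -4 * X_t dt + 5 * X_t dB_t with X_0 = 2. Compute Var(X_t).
Var(X_t) = (4*exp(25*t) - 4)*exp(-8*t)

For GBM dX = mu X dt + sigma X dB with X_0 = x_0, apply Itô to Y = log X: dY = (mu - sigma^2/2) dt + sigma dB, so Y_t = log(x_0) + (mu - sigma^2/2) t + sigma B_t and hence X_t = x_0 * exp((mu - sigma^2/2) t + sigma B_t).
With mu = -4, sigma = 5, x_0 = 2, this gives:
  X_t = 2 * exp((-33/2) * t + (5) * B_t).
Since sigma*B_t ~ Normal(0, sigma^2 t), E[exp(sigma*B_t)] = exp(sigma^2 t / 2); so E[X_t] = x_0 * exp((mu - sigma^2/2) t) * exp(sigma^2 t / 2) = x_0 * exp(mu t) = 2*exp(-4*t).
Var(X_t) = E[X_t^2] - (E[X_t])^2 = x_0^2 * exp(2 mu t) * (exp(sigma^2 t) - 1) = (4*exp(25*t) - 4)*exp(-8*t).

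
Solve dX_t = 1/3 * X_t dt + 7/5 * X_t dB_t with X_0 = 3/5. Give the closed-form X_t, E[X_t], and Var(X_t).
X_t = 3/5 * exp((-97/150) t + (7/5) B_t); E[X_t] = 3*exp(t/3)/5; Var(X_t) = 9*(exp(49*t/25) - 1)*exp(2*t/3)/25

For GBM dX = mu X dt + sigma X dB with X_0 = x_0, apply Itô to Y = log X: dY = (mu - sigma^2/2) dt + sigma dB, so Y_t = log(x_0) + (mu - sigma^2/2) t + sigma B_t and hence X_t = x_0 * exp((mu - sigma^2/2) t + sigma B_t).
With mu = 1/3, sigma = 7/5, x_0 = 3/5, this gives:
  X_t = 3/5 * exp((-97/150) * t + (7/5) * B_t).
Since sigma*B_t ~ Normal(0, sigma^2 t), E[exp(sigma*B_t)] = exp(sigma^2 t / 2); so E[X_t] = x_0 * exp((mu - sigma^2/2) t) * exp(sigma^2 t / 2) = x_0 * exp(mu t) = 3*exp(t/3)/5.
Var(X_t) = E[X_t^2] - (E[X_t])^2 = x_0^2 * exp(2 mu t) * (exp(sigma^2 t) - 1) = 9*(exp(49*t/25) - 1)*exp(2*t/3)/25.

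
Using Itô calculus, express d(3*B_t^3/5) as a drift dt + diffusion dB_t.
d(3*B_t^3/5) = (9*B_t/5) dt + (9*B_t^2/5) dB_t

Itô's formula for f(B_t) gives d f(B_t) = f'(B_t) dB_t + (1/2) f''(B_t) dt. Compute derivatives of f(x) = 3*x^3/5:
  f'(x)  = 9*x^2/5
  f''(x) = 18*x/5
Substitute x = B_t and multiply the f'' term by 1/2:
  drift     = (1/2) * (18*x/5) evaluated at B_t = 9*B_t/5
  diffusion = (9*x^2/5) evaluated at B_t = 9*B_t^2/5
Therefore d(3*B_t^3/5) = (9*B_t/5) dt + (9*B_t^2/5) dB_t.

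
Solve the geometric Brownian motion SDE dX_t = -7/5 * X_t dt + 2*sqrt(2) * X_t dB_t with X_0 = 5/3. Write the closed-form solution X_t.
X_t = 5/3 * exp((-27/5) * t + (2*sqrt(2)) * B_t)

For GBM dX = mu X dt + sigma X dB with X_0 = x_0, apply Itô to Y = log X: dY = (mu - sigma^2/2) dt + sigma dB, so Y_t = log(x_0) + (mu - sigma^2/2) t + sigma B_t and hence X_t = x_0 * exp((mu - sigma^2/2) t + sigma B_t).
With mu = -7/5, sigma = 2*sqrt(2), x_0 = 5/3, this gives:
  X_t = 5/3 * exp((-27/5) * t + (2*sqrt(2)) * B_t).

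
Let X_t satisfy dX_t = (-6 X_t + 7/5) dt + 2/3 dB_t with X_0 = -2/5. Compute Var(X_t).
Var(X_t) = 1/27 - exp(-12*t)/27

The variance V(t) = Var(X_t) satisfies V'(t) = 2 a V(t) + c^2 with V(0) = 0 (drift coefficient is linear in X, diffusion is constant). With a = -6, c = 2/3, the solution is
  V(t) = (c^2 / (2 a)) * (exp(2 a t) - 1)
       = ((2/3)^2 / (2*(-6))) * (exp((-12) t) - 1)
       = 1/27 - exp(-12*t)/27.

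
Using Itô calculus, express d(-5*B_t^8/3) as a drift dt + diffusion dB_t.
d(-5*B_t^8/3) = (-140*B_t^6/3) dt + (-40*B_t^7/3) dB_t

Itô's formula for f(B_t) gives d f(B_t) = f'(B_t) dB_t + (1/2) f''(B_t) dt. Compute derivatives of f(x) = -5*x^8/3:
  f'(x)  = -40*x^7/3
  f''(x) = -280*x^6/3
Substitute x = B_t and multiply the f'' term by 1/2:
  drift     = (1/2) * (-280*x^6/3) evaluated at B_t = -140*B_t^6/3
  diffusion = (-40*x^7/3) evaluated at B_t = -40*B_t^7/3
Therefore d(-5*B_t^8/3) = (-140*B_t^6/3) dt + (-40*B_t^7/3) dB_t.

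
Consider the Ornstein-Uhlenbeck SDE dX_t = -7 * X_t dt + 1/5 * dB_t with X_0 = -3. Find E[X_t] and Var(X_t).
E[X_t] = -3*exp(-7*t); Var(X_t) = 1/350 - exp(-14*t)/350

The OU SDE dX = -theta X dt + sigma dB admits the integrating factor exp(theta t): d(exp(theta t) X_t) = sigma exp(theta t) dB_t. Integrating from 0 to t:
  X_t = x_0 * exp(-theta t) + sigma * int_0^t exp(-theta (t-s)) dB_s.
The Itô integral has mean 0 and (by the Itô isometry) variance sigma^2 * int_0^t exp(-2 theta (t - s)) ds = sigma^2 * (1 - exp(-2 theta t)) / (2 theta).
With theta = 7, sigma = 1/5, x_0 = -3:
  E[X_t] = -3 * exp(-7 t) = -3*exp(-7*t)
  Var(X_t) = (1/5)^2 * (1 - exp(-2*7 t)) / (2 * 7) = 1/350 - exp(-14*t)/350.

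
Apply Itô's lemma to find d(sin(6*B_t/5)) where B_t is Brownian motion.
d(sin(6*B_t/5)) = (-18*sin(6*B_t/5)/25) dt + (6*cos(6*B_t/5)/5) dB_t

Itô's formula for f(B_t) gives d f(B_t) = f'(B_t) dB_t + (1/2) f''(B_t) dt. Compute derivatives of f(x) = sin(6*x/5):
  f'(x)  = 6*cos(6*x/5)/5
  f''(x) = -36*sin(6*x/5)/25
Substitute x = B_t and multiply the f'' term by 1/2:
  drift     = (1/2) * (-36*sin(6*x/5)/25) evaluated at B_t = -18*sin(6*B_t/5)/25
  diffusion = (6*cos(6*x/5)/5) evaluated at B_t = 6*cos(6*B_t/5)/5
Therefore d(sin(6*B_t/5)) = (-18*sin(6*B_t/5)/25) dt + (6*cos(6*B_t/5)/5) dB_t.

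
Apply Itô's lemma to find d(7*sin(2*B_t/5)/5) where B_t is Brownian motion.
d(7*sin(2*B_t/5)/5) = (-14*sin(2*B_t/5)/125) dt + (14*cos(2*B_t/5)/25) dB_t

Itô's formula for f(B_t) gives d f(B_t) = f'(B_t) dB_t + (1/2) f''(B_t) dt. Compute derivatives of f(x) = 7*sin(2*x/5)/5:
  f'(x)  = 14*cos(2*x/5)/25
  f''(x) = -28*sin(2*x/5)/125
Substitute x = B_t and multiply the f'' term by 1/2:
  drift     = (1/2) * (-28*sin(2*x/5)/125) evaluated at B_t = -14*sin(2*B_t/5)/125
  diffusion = (14*cos(2*x/5)/25) evaluated at B_t = 14*cos(2*B_t/5)/25
Therefore d(7*sin(2*B_t/5)/5) = (-14*sin(2*B_t/5)/125) dt + (14*cos(2*B_t/5)/25) dB_t.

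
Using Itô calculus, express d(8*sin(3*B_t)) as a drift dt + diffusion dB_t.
d(8*sin(3*B_t)) = (-36*sin(3*B_t)) dt + (24*cos(3*B_t)) dB_t

Itô's formula for f(B_t) gives d f(B_t) = f'(B_t) dB_t + (1/2) f''(B_t) dt. Compute derivatives of f(x) = 8*sin(3*x):
  f'(x)  = 24*cos(3*x)
  f''(x) = -72*sin(3*x)
Substitute x = B_t and multiply the f'' term by 1/2:
  drift     = (1/2) * (-72*sin(3*x)) evaluated at B_t = -36*sin(3*B_t)
  diffusion = (24*cos(3*x)) evaluated at B_t = 24*cos(3*B_t)
Therefore d(8*sin(3*B_t)) = (-36*sin(3*B_t)) dt + (24*cos(3*B_t)) dB_t.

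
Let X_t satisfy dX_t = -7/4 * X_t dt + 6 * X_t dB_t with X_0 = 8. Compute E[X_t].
E[X_t] = 8*exp(-7*t/4)

For GBM dX = mu X dt + sigma X dB with X_0 = x_0, apply Itô to Y = log X: dY = (mu - sigma^2/2) dt + sigma dB, so Y_t = log(x_0) + (mu - sigma^2/2) t + sigma B_t and hence X_t = x_0 * exp((mu - sigma^2/2) t + sigma B_t).
With mu = -7/4, sigma = 6, x_0 = 8, this gives:
  X_t = 8 * exp((-79/4) * t + (6) * B_t).
Since sigma*B_t ~ Normal(0, sigma^2 t), E[exp(sigma*B_t)] = exp(sigma^2 t / 2); so E[X_t] = x_0 * exp((mu - sigma^2/2) t) * exp(sigma^2 t / 2) = x_0 * exp(mu t) = 8*exp(-7*t/4).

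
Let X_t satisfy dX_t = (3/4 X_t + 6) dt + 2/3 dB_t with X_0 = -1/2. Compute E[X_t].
E[X_t] = 15*exp(3*t/4)/2 - 8

Taking expectations and using E[dB_t] = 0, the mean m(t) = E[X_t] satisfies the ODE m'(t) = a m(t) + b with m(0) = x_0. With a = 3/4, b = 6, x_0 = -1/2, the solution is
  m(t) = x_0 * exp(a t) + (b/a) * (exp(a t) - 1)
       = (-1/2) * exp((3/4) t) + (6/(3/4)) * (exp((3/4) t) - 1)
       = 15*exp(3*t/4)/2 - 8.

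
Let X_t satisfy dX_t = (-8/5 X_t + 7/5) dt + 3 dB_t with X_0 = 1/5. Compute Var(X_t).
Var(X_t) = 45/16 - 45*exp(-16*t/5)/16

The variance V(t) = Var(X_t) satisfies V'(t) = 2 a V(t) + c^2 with V(0) = 0 (drift coefficient is linear in X, diffusion is constant). With a = -8/5, c = 3, the solution is
  V(t) = (c^2 / (2 a)) * (exp(2 a t) - 1)
       = (3^2 / (2*(-8/5))) * (exp((-16/5) t) - 1)
       = 45/16 - 45*exp(-16*t/5)/16.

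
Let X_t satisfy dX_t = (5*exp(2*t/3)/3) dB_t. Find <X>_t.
<X>_t = 25*exp(4*t/3)/12 - 25/12

For an Itô process dX_t = a(t) dt + b(t) dB_t, the quadratic variation is <X>_t = int_0^t b(s)^2 ds (the drift term does not contribute). Here b(s) = 5*exp(2*s/3)/3, so
  b(s)^2 = 25*exp(4*s/3)/9.
Integrating from 0 to t:
  <X>_t = int_0^t (25*exp(4*s/3)/9) ds = 25*exp(4*t/3)/12 - 25/12.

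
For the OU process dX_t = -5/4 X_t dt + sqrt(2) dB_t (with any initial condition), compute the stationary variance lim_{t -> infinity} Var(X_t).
lim Var(X_t) = 4/5

The OU SDE dX = -theta X dt + sigma dB admits the integrating factor exp(theta t): d(exp(theta t) X_t) = sigma exp(theta t) dB_t. Integrating from 0 to t gives X_t = x_0 * exp(-theta t) + sigma * int_0^t exp(-theta (t-s)) dB_s for any initial x_0. The Itô integral has variance (by the Itô isometry) sigma^2 * int_0^t exp(-2 theta (t - s)) ds = sigma^2 * (1 - exp(-2 theta t)) / (2 theta), independent of x_0.
With theta = 5/4, sigma = sqrt(2):
  Var(X_t) = (sqrt(2))^2 * (1 - exp(-2*5/4 t)) / (2 * 5/4) = 4/5 - 4*exp(-5*t/2)/5.
As t -> infinity, exp(-2*5/4 t) -> 0, so the stationary variance is sigma^2 / (2 theta) = 4/5.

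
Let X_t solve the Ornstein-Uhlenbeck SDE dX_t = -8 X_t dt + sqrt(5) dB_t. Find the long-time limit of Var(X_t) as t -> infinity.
lim Var(X_t) = 5/16

The OU SDE dX = -theta X dt + sigma dB admits the integrating factor exp(theta t): d(exp(theta t) X_t) = sigma exp(theta t) dB_t. Integrating from 0 to t gives X_t = x_0 * exp(-theta t) + sigma * int_0^t exp(-theta (t-s)) dB_s for any initial x_0. The Itô integral has variance (by the Itô isometry) sigma^2 * int_0^t exp(-2 theta (t - s)) ds = sigma^2 * (1 - exp(-2 theta t)) / (2 theta), independent of x_0.
With theta = 8, sigma = sqrt(5):
  Var(X_t) = (sqrt(5))^2 * (1 - exp(-2*8 t)) / (2 * 8) = 5/16 - 5*exp(-16*t)/16.
As t -> infinity, exp(-2*8 t) -> 0, so the stationary variance is sigma^2 / (2 theta) = 5/16.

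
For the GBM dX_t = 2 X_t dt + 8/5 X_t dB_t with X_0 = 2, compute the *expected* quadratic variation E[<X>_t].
E[<X>_t] = 64*exp(164*t/25)/41 - 64/41

<X>_t = int_0^t ((8/5) * X_s)^2 ds. Taking expectation inside the integral: E[<X>_t] = (8/5)^2 * int_0^t E[X_s^2] ds. For GBM, E[X_s^2] = x_0^2 * exp((2 mu + sigma^2) s). Integrating:
  E[<X>_t] = (8/5)^2 * 2^2 * (exp((2*2 + (8/5)^2) t) - 1) / (2*2 + (8/5)^2)
           = (8/5)^2 * 2^2 * (exp((164/25) t) - 1) / (164/25) = 64*exp(164*t/25)/41 - 64/41.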